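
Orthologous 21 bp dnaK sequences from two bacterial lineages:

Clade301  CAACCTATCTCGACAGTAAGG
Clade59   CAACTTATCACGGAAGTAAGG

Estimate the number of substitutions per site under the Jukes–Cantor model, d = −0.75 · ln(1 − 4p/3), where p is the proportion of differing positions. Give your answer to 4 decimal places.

Differing sites — 5:C/T; 10:T/A; 13:A/G; 14:C/A.
p = 4/21 = 0.190476.
d = −0.75 · ln(1 − (4/3)·0.190476) = −0.75 · ln(0.746032) = −0.75 · (-0.292987) = 0.2197.

0.2197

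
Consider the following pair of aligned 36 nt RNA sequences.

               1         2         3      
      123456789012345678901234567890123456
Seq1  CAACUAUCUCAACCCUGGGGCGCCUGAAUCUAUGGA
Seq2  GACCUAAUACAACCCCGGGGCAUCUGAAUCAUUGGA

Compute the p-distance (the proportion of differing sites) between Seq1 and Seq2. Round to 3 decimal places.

The sequences differ at positions 1 (C/G), 3 (A/C), 7 (U/A), 8 (C/U), 9 (U/A), 16 (U/C), 22 (G/A), 23 (C/U), 31 (U/A), 32 (A/U).
There are 10 differences over 36 sites, so p = 10/36 = 0.278.

0.278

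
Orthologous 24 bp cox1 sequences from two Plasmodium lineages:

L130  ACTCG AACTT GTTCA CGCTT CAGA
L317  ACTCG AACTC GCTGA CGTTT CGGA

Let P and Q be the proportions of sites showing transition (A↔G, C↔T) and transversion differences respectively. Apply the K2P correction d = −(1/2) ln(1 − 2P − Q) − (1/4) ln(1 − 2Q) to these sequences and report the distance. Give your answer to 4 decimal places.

Mismatches occur at site 10 (T↔C, transition), site 12 (T↔C, transition), site 14 (C↔G, transversion), site 18 (C↔T, transition), site 22 (A↔G, transition).
Of the 5 differences, 4 transitions and 1 transversion over 24 sites: P = 4/24 = 0.166667, Q = 1/24 = 0.041667.
d = −0.5·ln(0.624999) − 0.25·ln(0.916666) = −0.5·(-0.470005) − 0.25·(-0.087012) = 0.2568.

0.2568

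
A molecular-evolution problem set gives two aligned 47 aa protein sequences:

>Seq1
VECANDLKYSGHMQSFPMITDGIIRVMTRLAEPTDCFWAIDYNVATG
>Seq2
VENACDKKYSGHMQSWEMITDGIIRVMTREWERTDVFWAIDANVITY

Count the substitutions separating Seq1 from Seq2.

12

The sequences differ at positions 3 (C/N), 5 (N/C), 7 (L/K), 16 (F/W), 17 (P/E), 30 (L/E), 31 (A/W), 33 (P/R), 36 (C/V), 42 (Y/A), 45 (A/I), 47 (G/Y).
That gives 12 mismatches out of 47 aligned sites, so the Hamming distance is 12.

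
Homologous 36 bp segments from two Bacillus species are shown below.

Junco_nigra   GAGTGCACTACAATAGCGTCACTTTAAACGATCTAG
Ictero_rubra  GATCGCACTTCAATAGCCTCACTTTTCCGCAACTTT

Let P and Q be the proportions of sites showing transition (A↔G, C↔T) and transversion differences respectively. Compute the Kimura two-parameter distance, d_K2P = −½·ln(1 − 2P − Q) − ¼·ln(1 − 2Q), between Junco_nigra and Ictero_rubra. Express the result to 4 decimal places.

0.4601

Differing sites — 3:G/T (Tv); 4:T/C (Ti); 10:A/T (Tv); 18:G/C (Tv); 26:A/T (Tv); 27:A/C (Tv); 28:A/C (Tv); 29:C/G (Tv); 30:G/C (Tv); 32:T/A (Tv); 35:A/T (Tv); 36:G/T (Tv).
Of the 12 differences, 1 transition and 11 transversions over 36 sites: P = 1/36 = 0.027778, Q = 11/36 = 0.305556.
d = −0.5·ln(0.638888) − 0.25·ln(0.388888) = −0.5·(-0.448026) − 0.25·(-0.944464) = 0.4601.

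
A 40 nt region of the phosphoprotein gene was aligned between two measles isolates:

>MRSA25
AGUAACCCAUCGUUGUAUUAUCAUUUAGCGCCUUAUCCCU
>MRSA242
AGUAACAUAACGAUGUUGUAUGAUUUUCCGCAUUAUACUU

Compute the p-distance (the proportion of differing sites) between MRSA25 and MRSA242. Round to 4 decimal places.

0.3000

Differing sites — 7:C/A; 8:C/U; 10:U/A; 13:U/A; 17:A/U; 18:U/G; 22:C/G; 27:A/U; 28:G/C; 32:C/A; 37:C/A; 39:C/U.
There are 12 differences over 40 sites, so p = 12/40 = 0.3000.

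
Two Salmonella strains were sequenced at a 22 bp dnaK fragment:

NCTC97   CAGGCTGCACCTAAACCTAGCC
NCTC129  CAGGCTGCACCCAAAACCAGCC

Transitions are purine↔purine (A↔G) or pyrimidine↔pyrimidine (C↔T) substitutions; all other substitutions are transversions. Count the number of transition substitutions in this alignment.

2

Mismatches occur at site 12 (T↔C, transition), site 16 (C↔A, transversion), site 18 (T↔C, transition).
Of the 3 differences, 2 transitions and 1 transversion, so the answer is 2.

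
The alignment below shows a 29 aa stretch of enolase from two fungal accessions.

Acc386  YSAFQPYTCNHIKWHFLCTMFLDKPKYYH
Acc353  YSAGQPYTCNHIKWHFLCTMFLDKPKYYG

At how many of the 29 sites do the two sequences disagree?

2

The sequences differ at positions 4 (F/G), 29 (H/G).
That gives 2 mismatches out of 29 aligned sites, so the Hamming distance is 2.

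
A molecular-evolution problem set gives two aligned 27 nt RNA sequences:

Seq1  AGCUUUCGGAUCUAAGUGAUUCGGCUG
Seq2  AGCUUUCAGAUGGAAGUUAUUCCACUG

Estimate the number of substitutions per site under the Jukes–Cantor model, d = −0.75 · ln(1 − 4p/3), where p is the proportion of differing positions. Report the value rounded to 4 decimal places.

0.2635

The sequences differ at positions 8 (G/A), 12 (C/G), 13 (U/G), 18 (G/U), 23 (G/C), 24 (G/A).
p = 6/27 = 0.222222.
d = −0.75 · ln(1 − (4/3)·0.222222) = −0.75 · ln(0.703704) = −0.75 · (-0.351397) = 0.2635.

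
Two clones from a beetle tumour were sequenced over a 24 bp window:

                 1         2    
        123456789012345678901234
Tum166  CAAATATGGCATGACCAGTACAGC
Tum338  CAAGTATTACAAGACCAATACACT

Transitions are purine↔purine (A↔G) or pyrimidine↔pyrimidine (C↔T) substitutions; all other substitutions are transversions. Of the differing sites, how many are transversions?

The sequences differ at positions 4 (A/G, transition), 8 (G/T, transversion), 9 (G/A, transition), 12 (T/A, transversion), 18 (G/A, transition), 23 (G/C, transversion), 24 (C/T, transition).
Of the 7 differences, 4 transitions and 3 transversions, so the answer is 3.

3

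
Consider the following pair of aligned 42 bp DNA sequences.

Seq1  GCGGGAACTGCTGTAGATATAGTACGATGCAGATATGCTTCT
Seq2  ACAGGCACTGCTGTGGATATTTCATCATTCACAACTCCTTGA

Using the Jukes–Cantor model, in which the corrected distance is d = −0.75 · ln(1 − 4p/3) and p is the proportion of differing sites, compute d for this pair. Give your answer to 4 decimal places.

0.5319

Differing sites — 1:G/A; 3:G/A; 6:A/C; 15:A/G; 21:A/T; 22:G/T; 23:T/C; 25:C/T; 26:G/C; 29:G/T; 32:G/C; 34:T/A; 35:A/C; 37:G/C; 41:C/G; 42:T/A.
p = 16/42 = 0.380952.
d = −0.75 · ln(1 − (4/3)·0.380952) = −0.75 · ln(0.492064) = −0.75 · (-0.709146) = 0.5319.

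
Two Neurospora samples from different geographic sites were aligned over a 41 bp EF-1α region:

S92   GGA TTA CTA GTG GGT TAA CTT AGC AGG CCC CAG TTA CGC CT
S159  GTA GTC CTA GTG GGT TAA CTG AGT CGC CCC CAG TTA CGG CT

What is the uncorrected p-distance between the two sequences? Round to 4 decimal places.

Mismatches occur at site 2 (G→T), site 4 (T→G), site 6 (A→C), site 21 (T→G), site 24 (C→T), site 25 (A→C), site 27 (G→C), site 39 (C→G).
There are 8 differences over 41 sites, so p = 8/41 = 0.1951.

0.1951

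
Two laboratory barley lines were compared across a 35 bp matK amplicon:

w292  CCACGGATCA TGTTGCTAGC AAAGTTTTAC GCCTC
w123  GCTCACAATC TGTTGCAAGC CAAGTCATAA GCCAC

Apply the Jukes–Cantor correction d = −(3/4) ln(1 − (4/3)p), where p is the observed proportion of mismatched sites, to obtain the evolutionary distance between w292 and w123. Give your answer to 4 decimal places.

0.5128

Differing sites — 1:C/G; 3:A/T; 5:G/A; 6:G/C; 8:T/A; 9:C/T; 10:A/C; 17:T/A; 21:A/C; 26:T/C; 27:T/A; 30:C/A; 34:T/A.
p = 13/35 = 0.371429.
d = −0.75 · ln(1 − (4/3)·0.371429) = −0.75 · ln(0.504761) = −0.75 · (-0.683670) = 0.5128.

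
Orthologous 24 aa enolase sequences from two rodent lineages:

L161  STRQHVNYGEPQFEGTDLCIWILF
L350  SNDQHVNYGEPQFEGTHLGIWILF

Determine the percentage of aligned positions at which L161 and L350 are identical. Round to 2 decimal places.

83.33%

Differing sites — 2:T/N; 3:R/D; 17:D/H; 19:C/G.
20 of the 24 sites match, so the percent identity is 20/24 × 100 = 83.33%.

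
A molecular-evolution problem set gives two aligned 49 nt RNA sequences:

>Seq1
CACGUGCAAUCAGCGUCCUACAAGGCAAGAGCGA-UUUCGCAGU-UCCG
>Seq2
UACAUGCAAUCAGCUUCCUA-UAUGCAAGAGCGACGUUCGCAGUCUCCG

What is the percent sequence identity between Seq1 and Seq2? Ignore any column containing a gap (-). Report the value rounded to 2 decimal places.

86.96%

Excluding the 3 gap columns leaves 46 comparable sites.
Mismatches occur at site 1 (C/U), site 4 (G/A), site 15 (G/U), site 22 (A/U), site 24 (G/U), site 36 (U/G).
40 of the 46 comparable sites match, so the percent identity is 40/46 × 100 = 86.96%.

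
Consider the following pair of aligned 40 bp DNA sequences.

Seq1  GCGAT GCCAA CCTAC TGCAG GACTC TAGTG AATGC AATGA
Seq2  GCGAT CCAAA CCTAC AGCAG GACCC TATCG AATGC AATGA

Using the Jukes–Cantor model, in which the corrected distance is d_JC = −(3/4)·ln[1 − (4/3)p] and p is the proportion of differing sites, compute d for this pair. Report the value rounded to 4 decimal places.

0.1674

The sequences differ at positions 6 (G/C), 8 (C/A), 16 (T/A), 24 (T/C), 28 (G/T), 29 (T/C).
p = 6/40 = 0.150000.
d = −0.75 · ln(1 − (4/3)·0.150000) = −0.75 · ln(0.800000) = −0.75 · (-0.223144) = 0.1674.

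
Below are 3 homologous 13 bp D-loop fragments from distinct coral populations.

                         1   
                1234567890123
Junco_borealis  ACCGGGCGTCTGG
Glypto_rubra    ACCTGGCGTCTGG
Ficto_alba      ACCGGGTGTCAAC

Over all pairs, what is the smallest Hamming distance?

Pairwise Hamming distances:
  Junco_borealis vs Glypto_rubra: 1
  Junco_borealis vs Ficto_alba: 4
  Glypto_rubra vs Ficto_alba: 5
The smallest is 1, between Junco_borealis and Glypto_rubra.

1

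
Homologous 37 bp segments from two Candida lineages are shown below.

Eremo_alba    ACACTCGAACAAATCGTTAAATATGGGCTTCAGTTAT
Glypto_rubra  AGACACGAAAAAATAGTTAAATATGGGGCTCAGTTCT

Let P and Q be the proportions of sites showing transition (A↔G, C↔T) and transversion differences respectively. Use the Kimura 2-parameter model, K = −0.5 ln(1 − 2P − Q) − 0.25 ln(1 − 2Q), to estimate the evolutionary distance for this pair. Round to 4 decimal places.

Mismatches occur at site 2 (C→G, transversion), site 5 (T→A, transversion), site 10 (C→A, transversion), site 15 (C→A, transversion), site 28 (C→G, transversion), site 29 (T→C, transition), site 36 (A→C, transversion).
Of the 7 differences, 1 transition and 6 transversions over 37 sites: P = 1/37 = 0.027027, Q = 6/37 = 0.162162.
d = −0.5·ln(0.783784) − 0.25·ln(0.675676) = −0.5·(-0.243622) − 0.25·(-0.392042) = 0.2198.

0.2198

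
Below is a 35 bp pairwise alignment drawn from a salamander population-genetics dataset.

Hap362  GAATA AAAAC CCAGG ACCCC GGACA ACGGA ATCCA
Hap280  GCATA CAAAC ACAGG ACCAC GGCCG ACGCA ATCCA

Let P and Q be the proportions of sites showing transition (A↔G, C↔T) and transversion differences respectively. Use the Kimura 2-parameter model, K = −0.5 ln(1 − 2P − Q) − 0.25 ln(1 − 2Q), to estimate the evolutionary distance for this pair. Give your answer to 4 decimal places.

0.2347

Differing sites — 2:A/C (Tv); 6:A/C (Tv); 11:C/A (Tv); 19:C/A (Tv); 23:A/C (Tv); 25:A/G (Ti); 29:G/C (Tv).
Of the 7 differences, 1 transition and 6 transversions over 35 sites: P = 1/35 = 0.028571, Q = 6/35 = 0.171429.
d = −0.5·ln(0.771429) − 0.25·ln(0.657142) = −0.5·(-0.259511) − 0.25·(-0.419855) = 0.2347.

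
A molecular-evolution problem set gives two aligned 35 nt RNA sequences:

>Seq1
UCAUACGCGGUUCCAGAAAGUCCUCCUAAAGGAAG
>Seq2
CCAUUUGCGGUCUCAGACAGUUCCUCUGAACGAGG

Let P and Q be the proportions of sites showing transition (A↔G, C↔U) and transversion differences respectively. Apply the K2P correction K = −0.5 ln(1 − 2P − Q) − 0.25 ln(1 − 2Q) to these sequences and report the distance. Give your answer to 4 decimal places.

The sequences differ at positions 1 (U/C, transition), 5 (A/U, transversion), 6 (C/U, transition), 12 (U/C, transition), 13 (C/U, transition), 18 (A/C, transversion), 22 (C/U, transition), 24 (U/C, transition), 25 (C/U, transition), 28 (A/G, transition), 31 (G/C, transversion), 34 (A/G, transition).
Of the 12 differences, 9 transitions and 3 transversions over 35 sites: P = 9/35 = 0.257143, Q = 3/35 = 0.085714.
d = −0.5·ln(0.400000) − 0.25·ln(0.828572) = −0.5·(-0.916291) − 0.25·(-0.188052) = 0.5052.

0.5052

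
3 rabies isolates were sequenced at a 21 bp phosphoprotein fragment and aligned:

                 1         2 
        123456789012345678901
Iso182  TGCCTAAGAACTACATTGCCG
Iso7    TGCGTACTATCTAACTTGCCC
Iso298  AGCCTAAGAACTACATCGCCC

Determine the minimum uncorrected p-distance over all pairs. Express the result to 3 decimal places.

0.143

Pairwise Hamming distances:
  Iso182 vs Iso7: 7
  Iso182 vs Iso298: 3
  Iso7 vs Iso298: 8
The smallest is 3 mismatches, between Iso182 and Iso298; p = 3/21 = 0.143.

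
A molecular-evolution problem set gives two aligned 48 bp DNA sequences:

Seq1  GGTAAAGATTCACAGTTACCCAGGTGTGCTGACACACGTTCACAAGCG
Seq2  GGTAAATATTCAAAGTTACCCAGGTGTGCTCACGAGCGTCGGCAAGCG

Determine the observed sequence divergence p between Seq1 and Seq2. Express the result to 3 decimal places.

Mismatches occur at site 7 (G→T), site 13 (C→A), site 31 (G→C), site 34 (A→G), site 35 (C→A), site 36 (A→G), site 40 (T→C), site 41 (C→G), site 42 (A→G).
There are 9 differences over 48 sites, so p = 9/48 = 0.188.

0.188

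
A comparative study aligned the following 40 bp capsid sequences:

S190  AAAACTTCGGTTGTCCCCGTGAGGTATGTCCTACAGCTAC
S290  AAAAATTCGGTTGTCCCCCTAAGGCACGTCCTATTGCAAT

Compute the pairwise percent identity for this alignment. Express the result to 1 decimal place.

77.5%

Differing sites — 5:C/A; 19:G/C; 21:G/A; 25:T/C; 27:T/C; 34:C/T; 35:A/T; 38:T/A; 40:C/T.
31 of the 40 sites match, so the percent identity is 31/40 × 100 = 77.5%.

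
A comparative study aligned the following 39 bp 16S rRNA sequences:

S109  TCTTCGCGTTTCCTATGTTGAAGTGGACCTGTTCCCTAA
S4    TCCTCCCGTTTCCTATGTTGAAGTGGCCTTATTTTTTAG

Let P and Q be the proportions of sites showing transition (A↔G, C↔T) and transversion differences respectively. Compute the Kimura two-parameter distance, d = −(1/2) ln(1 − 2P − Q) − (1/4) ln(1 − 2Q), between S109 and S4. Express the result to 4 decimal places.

0.2911

The sequences differ at positions 3 (T/C, transition), 6 (G/C, transversion), 27 (A/C, transversion), 29 (C/T, transition), 31 (G/A, transition), 34 (C/T, transition), 35 (C/T, transition), 36 (C/T, transition), 39 (A/G, transition).
Of the 9 differences, 7 transitions and 2 transversions over 39 sites: P = 7/39 = 0.179487, Q = 2/39 = 0.051282.
d = −0.5·ln(0.589744) − 0.25·ln(0.897436) = −0.5·(-0.528067) − 0.25·(-0.108213) = 0.2911.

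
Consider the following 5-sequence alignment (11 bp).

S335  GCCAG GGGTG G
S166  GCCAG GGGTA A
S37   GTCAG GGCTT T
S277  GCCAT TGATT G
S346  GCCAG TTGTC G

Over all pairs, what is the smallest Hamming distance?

Pairwise Hamming distances:
  S335 vs S166: 2
  S335 vs S37: 4
  S335 vs S277: 4
  S335 vs S346: 3
  S166 vs S37: 4
  S166 vs S277: 5
  S166 vs S346: 4
  S37 vs S277: 5
  S37 vs S346: 6
  S277 vs S346: 4
The smallest is 2, between S335 and S166.

2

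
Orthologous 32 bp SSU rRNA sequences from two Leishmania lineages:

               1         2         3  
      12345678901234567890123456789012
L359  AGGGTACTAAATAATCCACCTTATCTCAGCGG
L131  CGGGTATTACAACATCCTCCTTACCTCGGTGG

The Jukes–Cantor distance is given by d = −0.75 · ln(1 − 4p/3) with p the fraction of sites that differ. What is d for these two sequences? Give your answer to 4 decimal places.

The sequences differ at positions 1 (A/C), 7 (C/T), 10 (A/C), 12 (T/A), 13 (A/C), 18 (A/T), 24 (T/C), 28 (A/G), 30 (C/T).
p = 9/32 = 0.281250.
d = −0.75 · ln(1 − (4/3)·0.281250) = −0.75 · ln(0.625000) = −0.75 · (-0.470004) = 0.3525.

0.3525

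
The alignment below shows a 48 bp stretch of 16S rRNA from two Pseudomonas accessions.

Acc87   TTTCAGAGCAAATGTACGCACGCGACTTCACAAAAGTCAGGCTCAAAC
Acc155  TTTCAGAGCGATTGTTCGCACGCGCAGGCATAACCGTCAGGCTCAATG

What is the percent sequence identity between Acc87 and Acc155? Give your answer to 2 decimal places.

The sequences differ at positions 10 (A/G), 12 (A/T), 16 (A/T), 25 (A/C), 26 (C/A), 27 (T/G), 28 (T/G), 31 (C/T), 34 (A/C), 35 (A/C), 47 (A/T), 48 (C/G).
36 of the 48 sites match, so the percent identity is 36/48 × 100 = 75.00%.

75.00%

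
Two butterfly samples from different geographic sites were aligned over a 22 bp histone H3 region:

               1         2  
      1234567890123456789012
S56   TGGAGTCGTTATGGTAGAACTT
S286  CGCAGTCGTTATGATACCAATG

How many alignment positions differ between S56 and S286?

7

The sequences differ at positions 1 (T/C), 3 (G/C), 14 (G/A), 17 (G/C), 18 (A/C), 20 (C/A), 22 (T/G).
That gives 7 mismatches out of 22 aligned sites, so the Hamming distance is 7.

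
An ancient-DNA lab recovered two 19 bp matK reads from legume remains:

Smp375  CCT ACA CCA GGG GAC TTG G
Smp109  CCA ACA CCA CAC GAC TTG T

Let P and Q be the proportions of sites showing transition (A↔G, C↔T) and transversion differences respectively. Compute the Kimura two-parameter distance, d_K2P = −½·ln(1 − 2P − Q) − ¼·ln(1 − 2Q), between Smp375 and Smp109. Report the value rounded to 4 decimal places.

Differing sites — 3:T/A (Tv); 10:G/C (Tv); 11:G/A (Ti); 12:G/C (Tv); 19:G/T (Tv).
Of the 5 differences, 1 transition and 4 transversions over 19 sites: P = 1/19 = 0.052632, Q = 4/19 = 0.210526.
d = −0.5·ln(0.684210) − 0.25·ln(0.578948) = −0.5·(-0.379490) − 0.25·(-0.546543) = 0.3264.

0.3264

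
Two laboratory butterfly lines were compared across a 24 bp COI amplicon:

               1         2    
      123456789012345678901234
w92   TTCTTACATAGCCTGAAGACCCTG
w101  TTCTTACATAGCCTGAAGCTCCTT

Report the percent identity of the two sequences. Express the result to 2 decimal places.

Differing sites — 19:A/C; 20:C/T; 24:G/T.
21 of the 24 sites match, so the percent identity is 21/24 × 100 = 87.50%.

87.50%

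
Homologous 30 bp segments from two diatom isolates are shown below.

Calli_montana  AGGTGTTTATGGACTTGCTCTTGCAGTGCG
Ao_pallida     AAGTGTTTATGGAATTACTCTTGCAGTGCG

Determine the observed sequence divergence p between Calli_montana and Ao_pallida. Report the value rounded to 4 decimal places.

Differing sites — 2:G/A; 14:C/A; 17:G/A.
There are 3 differences over 30 sites, so p = 3/30 = 0.1000.

0.1000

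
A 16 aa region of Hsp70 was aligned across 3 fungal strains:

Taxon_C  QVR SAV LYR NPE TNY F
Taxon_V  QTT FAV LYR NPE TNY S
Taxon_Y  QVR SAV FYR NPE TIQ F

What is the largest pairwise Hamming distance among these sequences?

7

Pairwise Hamming distances:
  Taxon_C vs Taxon_V: 4
  Taxon_C vs Taxon_Y: 3
  Taxon_V vs Taxon_Y: 7
The largest is 7, between Taxon_V and Taxon_Y.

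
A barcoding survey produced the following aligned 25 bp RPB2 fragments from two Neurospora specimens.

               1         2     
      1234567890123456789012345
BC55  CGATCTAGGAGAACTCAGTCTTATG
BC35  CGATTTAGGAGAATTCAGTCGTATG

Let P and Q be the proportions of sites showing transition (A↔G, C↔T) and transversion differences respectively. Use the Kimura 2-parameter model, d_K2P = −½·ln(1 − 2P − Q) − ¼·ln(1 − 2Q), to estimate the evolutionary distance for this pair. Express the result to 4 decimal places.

0.1324

Mismatches occur at site 5 (C↔T, transition), site 14 (C↔T, transition), site 21 (T↔G, transversion).
Of the 3 differences, 2 transitions and 1 transversion over 25 sites: P = 2/25 = 0.080000, Q = 1/25 = 0.040000.
d = −0.5·ln(0.800000) − 0.25·ln(0.920000) = −0.5·(-0.223144) − 0.25·(-0.083382) = 0.1324.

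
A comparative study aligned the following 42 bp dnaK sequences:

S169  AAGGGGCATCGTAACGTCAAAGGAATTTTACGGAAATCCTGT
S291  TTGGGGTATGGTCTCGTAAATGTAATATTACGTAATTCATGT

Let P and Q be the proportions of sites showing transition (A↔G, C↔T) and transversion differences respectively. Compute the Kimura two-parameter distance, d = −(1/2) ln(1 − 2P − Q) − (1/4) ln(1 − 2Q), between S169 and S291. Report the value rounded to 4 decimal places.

0.4146

The sequences differ at positions 1 (A/T, transversion), 2 (A/T, transversion), 7 (C/T, transition), 10 (C/G, transversion), 13 (A/C, transversion), 14 (A/T, transversion), 18 (C/A, transversion), 21 (A/T, transversion), 23 (G/T, transversion), 27 (T/A, transversion), 33 (G/T, transversion), 36 (A/T, transversion), 39 (C/A, transversion).
Of the 13 differences, 1 transition and 12 transversions over 42 sites: P = 1/42 = 0.023810, Q = 12/42 = 0.285714.
d = −0.5·ln(0.666666) − 0.25·ln(0.428572) = −0.5·(-0.405466) − 0.25·(-0.847297) = 0.4146.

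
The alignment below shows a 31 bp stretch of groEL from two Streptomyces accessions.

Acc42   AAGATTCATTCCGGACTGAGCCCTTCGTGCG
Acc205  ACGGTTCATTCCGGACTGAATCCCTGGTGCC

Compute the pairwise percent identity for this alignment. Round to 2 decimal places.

77.42%

Mismatches occur at site 2 (A→C), site 4 (A→G), site 20 (G→A), site 21 (C→T), site 24 (T→C), site 26 (C→G), site 31 (G→C).
24 of the 31 sites match, so the percent identity is 24/31 × 100 = 77.42%.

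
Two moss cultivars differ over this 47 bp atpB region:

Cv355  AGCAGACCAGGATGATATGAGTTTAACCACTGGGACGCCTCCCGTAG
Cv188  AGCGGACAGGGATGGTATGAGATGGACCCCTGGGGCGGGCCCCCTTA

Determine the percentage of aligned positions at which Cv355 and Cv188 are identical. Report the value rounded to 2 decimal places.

Differing sites — 4:A/G; 8:C/A; 9:A/G; 15:A/G; 22:T/A; 24:T/G; 25:A/G; 29:A/C; 35:A/G; 38:C/G; 39:C/G; 40:T/C; 44:G/C; 46:A/T; 47:G/A.
32 of the 47 sites match, so the percent identity is 32/47 × 100 = 68.09%.

68.09%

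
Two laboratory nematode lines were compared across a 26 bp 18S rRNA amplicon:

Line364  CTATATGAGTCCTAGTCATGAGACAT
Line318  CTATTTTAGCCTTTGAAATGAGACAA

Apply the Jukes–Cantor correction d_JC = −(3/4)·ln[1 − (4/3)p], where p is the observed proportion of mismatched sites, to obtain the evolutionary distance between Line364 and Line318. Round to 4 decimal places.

Differing sites — 5:A/T; 7:G/T; 10:T/C; 12:C/T; 14:A/T; 16:T/A; 17:C/A; 26:T/A.
p = 8/26 = 0.307692.
d = −0.75 · ln(1 − (4/3)·0.307692) = −0.75 · ln(0.589744) = −0.75 · (-0.528067) = 0.3961.

0.3961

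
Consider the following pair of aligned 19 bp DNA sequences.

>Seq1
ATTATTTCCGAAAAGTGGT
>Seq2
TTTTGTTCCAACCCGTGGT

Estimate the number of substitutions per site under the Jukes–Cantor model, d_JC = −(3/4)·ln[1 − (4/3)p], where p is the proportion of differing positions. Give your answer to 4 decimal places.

Differing sites — 1:A/T; 4:A/T; 5:T/G; 10:G/A; 12:A/C; 13:A/C; 14:A/C.
p = 7/19 = 0.368421.
d = −0.75 · ln(1 − (4/3)·0.368421) = −0.75 · ln(0.508772) = −0.75 · (-0.675755) = 0.5068.

0.5068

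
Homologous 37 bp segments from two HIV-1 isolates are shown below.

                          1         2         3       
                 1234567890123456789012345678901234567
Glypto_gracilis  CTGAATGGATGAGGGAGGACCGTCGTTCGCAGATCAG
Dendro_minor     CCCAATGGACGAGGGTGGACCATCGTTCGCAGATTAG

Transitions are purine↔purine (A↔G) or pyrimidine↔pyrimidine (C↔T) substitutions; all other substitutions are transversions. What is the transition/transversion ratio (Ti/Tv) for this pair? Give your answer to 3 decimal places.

The sequences differ at positions 2 (T/C, transition), 3 (G/C, transversion), 10 (T/C, transition), 16 (A/T, transversion), 22 (G/A, transition), 35 (C/T, transition).
Of the 6 differences, 4 transitions and 2 transversions, so Ti/Tv = 4/2 = 2.000.

2.000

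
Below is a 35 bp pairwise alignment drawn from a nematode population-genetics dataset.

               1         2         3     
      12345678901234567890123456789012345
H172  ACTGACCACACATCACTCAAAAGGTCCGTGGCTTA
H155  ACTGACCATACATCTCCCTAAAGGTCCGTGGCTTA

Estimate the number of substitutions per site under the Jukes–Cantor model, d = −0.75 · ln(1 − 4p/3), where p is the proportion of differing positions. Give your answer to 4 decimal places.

Differing sites — 9:C/T; 15:A/T; 17:T/C; 19:A/T.
p = 4/35 = 0.114286.
d = −0.75 · ln(1 − (4/3)·0.114286) = −0.75 · ln(0.847619) = −0.75 · (-0.165324) = 0.1240.

0.1240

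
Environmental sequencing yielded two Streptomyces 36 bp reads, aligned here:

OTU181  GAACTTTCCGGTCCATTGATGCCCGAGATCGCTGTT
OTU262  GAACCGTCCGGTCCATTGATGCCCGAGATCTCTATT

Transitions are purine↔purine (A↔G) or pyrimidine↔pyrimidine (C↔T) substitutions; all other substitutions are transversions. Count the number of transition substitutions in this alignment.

The sequences differ at positions 5 (T/C, transition), 6 (T/G, transversion), 31 (G/T, transversion), 34 (G/A, transition).
Of the 4 differences, 2 transitions and 2 transversions, so the answer is 2.

2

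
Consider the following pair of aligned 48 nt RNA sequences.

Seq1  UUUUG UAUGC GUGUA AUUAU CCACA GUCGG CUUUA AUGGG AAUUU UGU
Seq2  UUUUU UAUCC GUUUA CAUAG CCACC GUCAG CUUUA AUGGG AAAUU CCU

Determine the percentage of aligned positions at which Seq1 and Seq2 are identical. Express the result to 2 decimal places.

Differing sites — 5:G/U; 9:G/C; 13:G/U; 16:A/C; 17:U/A; 20:U/G; 25:A/C; 29:G/A; 43:U/A; 46:U/C; 47:G/C.
37 of the 48 sites match, so the percent identity is 37/48 × 100 = 77.08%.

77.08%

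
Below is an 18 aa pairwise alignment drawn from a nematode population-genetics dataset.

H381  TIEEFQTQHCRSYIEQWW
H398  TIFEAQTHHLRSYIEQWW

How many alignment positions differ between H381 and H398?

4

Differing sites — 3:E/F; 5:F/A; 8:Q/H; 10:C/L.
That gives 4 mismatches out of 18 aligned sites, so the Hamming distance is 4.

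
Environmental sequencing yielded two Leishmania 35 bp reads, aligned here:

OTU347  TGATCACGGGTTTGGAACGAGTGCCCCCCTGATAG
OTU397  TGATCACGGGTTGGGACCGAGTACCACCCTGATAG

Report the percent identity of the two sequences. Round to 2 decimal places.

88.57%

The sequences differ at positions 13 (T/G), 17 (A/C), 23 (G/A), 26 (C/A).
31 of the 35 sites match, so the percent identity is 31/35 × 100 = 88.57%.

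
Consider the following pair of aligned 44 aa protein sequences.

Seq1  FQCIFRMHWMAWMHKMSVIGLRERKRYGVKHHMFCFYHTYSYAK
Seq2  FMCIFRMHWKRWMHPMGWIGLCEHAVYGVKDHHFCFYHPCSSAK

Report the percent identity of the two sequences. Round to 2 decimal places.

Differing sites — 2:Q/M; 10:M/K; 11:A/R; 15:K/P; 17:S/G; 18:V/W; 22:R/C; 24:R/H; 25:K/A; 26:R/V; 31:H/D; 33:M/H; 39:T/P; 40:Y/C; 42:Y/S.
29 of the 44 sites match, so the percent identity is 29/44 × 100 = 65.91%.

65.91%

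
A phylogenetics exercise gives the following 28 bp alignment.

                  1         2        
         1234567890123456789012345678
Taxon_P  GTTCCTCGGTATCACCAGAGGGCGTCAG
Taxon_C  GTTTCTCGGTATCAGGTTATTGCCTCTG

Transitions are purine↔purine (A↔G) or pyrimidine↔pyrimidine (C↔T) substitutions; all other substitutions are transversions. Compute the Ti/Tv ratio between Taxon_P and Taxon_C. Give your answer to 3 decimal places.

0.125

Mismatches occur at site 4 (C/T, transition), site 15 (C/G, transversion), site 16 (C/G, transversion), site 17 (A/T, transversion), site 18 (G/T, transversion), site 20 (G/T, transversion), site 21 (G/T, transversion), site 24 (G/C, transversion), site 27 (A/T, transversion).
Of the 9 differences, 1 transition and 8 transversions, so Ti/Tv = 1/8 = 0.125.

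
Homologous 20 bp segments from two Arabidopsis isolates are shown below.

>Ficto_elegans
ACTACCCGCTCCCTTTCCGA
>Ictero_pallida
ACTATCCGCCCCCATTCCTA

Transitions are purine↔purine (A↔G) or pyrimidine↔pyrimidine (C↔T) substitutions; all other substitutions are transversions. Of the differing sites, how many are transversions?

2

The sequences differ at positions 5 (C/T, transition), 10 (T/C, transition), 14 (T/A, transversion), 19 (G/T, transversion).
Of the 4 differences, 2 transitions and 2 transversions, so the answer is 2.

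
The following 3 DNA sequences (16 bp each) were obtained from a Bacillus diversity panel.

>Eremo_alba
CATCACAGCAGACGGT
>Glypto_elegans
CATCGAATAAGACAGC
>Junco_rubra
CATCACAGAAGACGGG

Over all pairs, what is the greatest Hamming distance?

6

Pairwise Hamming distances:
  Eremo_alba vs Glypto_elegans: 6
  Eremo_alba vs Junco_rubra: 2
  Glypto_elegans vs Junco_rubra: 5
The largest is 6, between Eremo_alba and Glypto_elegans.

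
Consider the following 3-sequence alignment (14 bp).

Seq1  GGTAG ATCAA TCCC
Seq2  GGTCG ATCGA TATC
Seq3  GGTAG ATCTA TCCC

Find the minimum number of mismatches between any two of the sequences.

Pairwise Hamming distances:
  Seq1 vs Seq2: 4
  Seq1 vs Seq3: 1
  Seq2 vs Seq3: 4
The smallest is 1, between Seq1 and Seq3.

1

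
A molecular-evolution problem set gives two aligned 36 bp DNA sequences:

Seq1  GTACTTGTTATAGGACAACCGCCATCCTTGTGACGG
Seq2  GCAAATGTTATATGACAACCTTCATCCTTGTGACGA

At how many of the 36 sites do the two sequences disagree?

The sequences differ at positions 2 (T/C), 4 (C/A), 5 (T/A), 13 (G/T), 21 (G/T), 22 (C/T), 36 (G/A).
That gives 7 mismatches out of 36 aligned sites, so the Hamming distance is 7.

7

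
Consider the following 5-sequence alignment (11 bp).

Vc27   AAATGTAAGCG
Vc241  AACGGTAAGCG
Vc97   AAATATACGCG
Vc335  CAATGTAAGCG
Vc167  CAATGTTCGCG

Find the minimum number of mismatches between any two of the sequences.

1

Pairwise Hamming distances:
  Vc27 vs Vc241: 2
  Vc27 vs Vc97: 2
  Vc27 vs Vc335: 1
  Vc27 vs Vc167: 3
  Vc241 vs Vc97: 4
  Vc241 vs Vc335: 3
  Vc241 vs Vc167: 5
  Vc97 vs Vc335: 3
  Vc97 vs Vc167: 3
  Vc335 vs Vc167: 2
The smallest is 1, between Vc27 and Vc335.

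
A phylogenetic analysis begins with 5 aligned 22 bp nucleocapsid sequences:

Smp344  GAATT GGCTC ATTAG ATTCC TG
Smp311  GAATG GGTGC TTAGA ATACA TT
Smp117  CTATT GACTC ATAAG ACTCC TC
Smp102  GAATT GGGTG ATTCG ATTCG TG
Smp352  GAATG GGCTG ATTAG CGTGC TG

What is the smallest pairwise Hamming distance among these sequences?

4

Pairwise Hamming distances:
  Smp344 vs Smp311: 10
  Smp344 vs Smp117: 6
  Smp344 vs Smp102: 4
  Smp344 vs Smp352: 5
  Smp311 vs Smp117: 13
  Smp311 vs Smp102: 11
  Smp311 vs Smp352: 13
  Smp117 vs Smp102: 10
  Smp117 vs Smp352: 10
  Smp102 vs Smp352: 7
The smallest is 4, between Smp344 and Smp102.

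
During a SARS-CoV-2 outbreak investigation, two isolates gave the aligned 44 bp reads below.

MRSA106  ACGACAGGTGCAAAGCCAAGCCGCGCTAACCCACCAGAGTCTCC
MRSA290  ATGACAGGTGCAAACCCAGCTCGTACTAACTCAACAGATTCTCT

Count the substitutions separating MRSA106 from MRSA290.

Differing sites — 2:C/T; 15:G/C; 19:A/G; 20:G/C; 21:C/T; 24:C/T; 25:G/A; 31:C/T; 34:C/A; 39:G/T; 44:C/T.
That gives 11 mismatches out of 44 aligned sites, so the Hamming distance is 11.

11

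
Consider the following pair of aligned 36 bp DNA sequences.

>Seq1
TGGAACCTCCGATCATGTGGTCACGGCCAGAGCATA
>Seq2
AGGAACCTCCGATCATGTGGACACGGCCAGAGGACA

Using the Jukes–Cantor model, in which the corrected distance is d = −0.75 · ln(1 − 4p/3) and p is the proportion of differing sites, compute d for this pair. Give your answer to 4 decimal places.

0.1203

Mismatches occur at site 1 (T/A), site 21 (T/A), site 33 (C/G), site 35 (T/C).
p = 4/36 = 0.111111.
d = −0.75 · ln(1 − (4/3)·0.111111) = −0.75 · ln(0.851852) = −0.75 · (-0.160342) = 0.1203.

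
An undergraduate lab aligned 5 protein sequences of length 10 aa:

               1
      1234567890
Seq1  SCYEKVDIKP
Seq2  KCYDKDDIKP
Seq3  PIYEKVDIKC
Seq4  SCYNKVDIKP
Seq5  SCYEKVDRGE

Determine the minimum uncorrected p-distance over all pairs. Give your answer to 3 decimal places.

Pairwise Hamming distances:
  Seq1 vs Seq2: 3
  Seq1 vs Seq3: 3
  Seq1 vs Seq4: 1
  Seq1 vs Seq5: 3
  Seq2 vs Seq3: 5
  Seq2 vs Seq4: 3
  Seq2 vs Seq5: 6
  Seq3 vs Seq4: 4
  Seq3 vs Seq5: 5
  Seq4 vs Seq5: 4
The smallest is 1 mismatch, between Seq1 and Seq4; p = 1/10 = 0.100.

0.100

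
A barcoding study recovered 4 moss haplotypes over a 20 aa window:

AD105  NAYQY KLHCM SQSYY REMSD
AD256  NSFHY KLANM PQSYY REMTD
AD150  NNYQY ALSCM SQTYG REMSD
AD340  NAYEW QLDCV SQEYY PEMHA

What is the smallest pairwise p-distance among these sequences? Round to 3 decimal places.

0.250

Pairwise Hamming distances:
  AD105 vs AD256: 7
  AD105 vs AD150: 5
  AD105 vs AD340: 9
  AD256 vs AD150: 10
  AD256 vs AD340: 13
  AD150 vs AD340: 11
The smallest is 5 mismatches, between AD105 and AD150; p = 5/20 = 0.250.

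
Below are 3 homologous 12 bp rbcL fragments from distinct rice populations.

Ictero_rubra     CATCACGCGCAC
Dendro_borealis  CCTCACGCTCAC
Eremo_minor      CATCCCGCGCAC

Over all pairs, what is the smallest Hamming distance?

Pairwise Hamming distances:
  Ictero_rubra vs Dendro_borealis: 2
  Ictero_rubra vs Eremo_minor: 1
  Dendro_borealis vs Eremo_minor: 3
The smallest is 1, between Ictero_rubra and Eremo_minor.

1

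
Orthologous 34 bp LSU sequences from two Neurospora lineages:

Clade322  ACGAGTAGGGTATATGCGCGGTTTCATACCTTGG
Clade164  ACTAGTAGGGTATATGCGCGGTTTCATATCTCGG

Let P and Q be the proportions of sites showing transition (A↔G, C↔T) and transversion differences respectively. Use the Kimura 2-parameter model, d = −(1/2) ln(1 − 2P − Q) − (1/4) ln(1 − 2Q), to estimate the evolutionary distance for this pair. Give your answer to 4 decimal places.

Mismatches occur at site 3 (G→T, transversion), site 29 (C→T, transition), site 32 (T→C, transition).
Of the 3 differences, 2 transitions and 1 transversion over 34 sites: P = 2/34 = 0.058824, Q = 1/34 = 0.029412.
d = −0.5·ln(0.852940) − 0.25·ln(0.941176) = −0.5·(-0.159066) − 0.25·(-0.060625) = 0.0947.

0.0947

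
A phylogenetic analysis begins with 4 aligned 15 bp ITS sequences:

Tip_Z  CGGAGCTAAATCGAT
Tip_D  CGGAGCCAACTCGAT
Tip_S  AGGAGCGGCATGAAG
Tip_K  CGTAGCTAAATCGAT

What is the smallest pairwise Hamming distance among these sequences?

Pairwise Hamming distances:
  Tip_Z vs Tip_D: 2
  Tip_Z vs Tip_S: 7
  Tip_Z vs Tip_K: 1
  Tip_D vs Tip_S: 8
  Tip_D vs Tip_K: 3
  Tip_S vs Tip_K: 8
The smallest is 1, between Tip_Z and Tip_K.

1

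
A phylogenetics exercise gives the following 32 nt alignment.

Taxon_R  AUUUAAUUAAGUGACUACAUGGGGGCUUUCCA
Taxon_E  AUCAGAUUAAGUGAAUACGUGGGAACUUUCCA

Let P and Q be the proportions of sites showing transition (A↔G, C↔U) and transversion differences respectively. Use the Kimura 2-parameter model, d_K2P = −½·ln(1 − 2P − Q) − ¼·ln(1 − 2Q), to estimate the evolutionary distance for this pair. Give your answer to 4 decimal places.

Mismatches occur at site 3 (U→C, transition), site 4 (U→A, transversion), site 5 (A→G, transition), site 15 (C→A, transversion), site 19 (A→G, transition), site 24 (G→A, transition), site 25 (G→A, transition).
Of the 7 differences, 5 transitions and 2 transversions over 32 sites: P = 5/32 = 0.156250, Q = 2/32 = 0.062500.
d = −0.5·ln(0.625000) − 0.25·ln(0.875000) = −0.5·(-0.470004) − 0.25·(-0.133531) = 0.2684.

0.2684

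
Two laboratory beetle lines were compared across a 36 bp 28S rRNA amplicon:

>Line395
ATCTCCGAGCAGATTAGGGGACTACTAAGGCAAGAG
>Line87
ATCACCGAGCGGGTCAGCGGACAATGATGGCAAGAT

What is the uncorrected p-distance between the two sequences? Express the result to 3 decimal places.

0.278

Differing sites — 4:T/A; 11:A/G; 13:A/G; 15:T/C; 18:G/C; 23:T/A; 25:C/T; 26:T/G; 28:A/T; 36:G/T.
There are 10 differences over 36 sites, so p = 10/36 = 0.278.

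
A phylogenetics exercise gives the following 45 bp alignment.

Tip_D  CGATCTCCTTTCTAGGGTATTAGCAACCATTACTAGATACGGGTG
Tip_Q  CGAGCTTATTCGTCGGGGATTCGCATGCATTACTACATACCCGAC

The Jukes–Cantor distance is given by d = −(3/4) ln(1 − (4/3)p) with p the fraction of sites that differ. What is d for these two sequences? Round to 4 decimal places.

The sequences differ at positions 4 (T/G), 7 (C/T), 8 (C/A), 11 (T/C), 12 (C/G), 14 (A/C), 18 (T/G), 22 (A/C), 26 (A/T), 27 (C/G), 36 (G/C), 41 (G/C), 42 (G/C), 44 (T/A), 45 (G/C).
p = 15/45 = 0.333333.
d = −0.75 · ln(1 − (4/3)·0.333333) = −0.75 · ln(0.555556) = −0.75 · (-0.587786) = 0.4408.

0.4408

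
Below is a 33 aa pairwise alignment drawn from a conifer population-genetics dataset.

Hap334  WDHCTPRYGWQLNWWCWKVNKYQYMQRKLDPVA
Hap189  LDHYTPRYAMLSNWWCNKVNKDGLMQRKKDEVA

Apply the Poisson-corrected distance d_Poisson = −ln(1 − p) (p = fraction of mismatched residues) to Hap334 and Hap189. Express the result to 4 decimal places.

0.4520

The sequences differ at positions 1 (W/L), 4 (C/Y), 9 (G/A), 10 (W/M), 11 (Q/L), 12 (L/S), 17 (W/N), 22 (Y/D), 23 (Q/G), 24 (Y/L), 29 (L/K), 31 (P/E).
p = 12/33 = 0.363636.
d = −ln(1 − 0.363636) = −ln(0.636364) = 0.4520.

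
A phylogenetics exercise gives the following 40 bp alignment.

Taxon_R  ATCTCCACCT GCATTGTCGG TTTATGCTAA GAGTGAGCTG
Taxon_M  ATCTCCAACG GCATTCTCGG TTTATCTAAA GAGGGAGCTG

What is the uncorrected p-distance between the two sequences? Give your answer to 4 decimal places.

Mismatches occur at site 8 (C→A), site 10 (T→G), site 16 (G→C), site 26 (G→C), site 27 (C→T), site 28 (T→A), site 34 (T→G).
There are 7 differences over 40 sites, so p = 7/40 = 0.1750.

0.1750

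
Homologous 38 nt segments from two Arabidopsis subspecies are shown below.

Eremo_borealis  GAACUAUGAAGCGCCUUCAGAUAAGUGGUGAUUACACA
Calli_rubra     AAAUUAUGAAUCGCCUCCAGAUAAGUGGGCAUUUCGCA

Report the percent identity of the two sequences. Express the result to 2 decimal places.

Differing sites — 1:G/A; 4:C/U; 11:G/U; 17:U/C; 29:U/G; 30:G/C; 34:A/U; 36:A/G.
30 of the 38 sites match, so the percent identity is 30/38 × 100 = 78.95%.

78.95%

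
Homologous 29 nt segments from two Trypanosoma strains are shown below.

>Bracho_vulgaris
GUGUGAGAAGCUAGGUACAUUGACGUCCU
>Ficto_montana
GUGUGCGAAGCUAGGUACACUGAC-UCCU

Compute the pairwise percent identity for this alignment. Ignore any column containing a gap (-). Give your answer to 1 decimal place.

92.9%

Excluding the 1 gap column leaves 28 comparable sites.
The sequences differ at positions 6 (A/C), 20 (U/C).
26 of the 28 comparable sites match, so the percent identity is 26/28 × 100 = 92.9%.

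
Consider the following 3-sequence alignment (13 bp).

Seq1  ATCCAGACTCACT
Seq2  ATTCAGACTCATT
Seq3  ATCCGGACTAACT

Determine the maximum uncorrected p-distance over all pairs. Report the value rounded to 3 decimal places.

0.308

Pairwise Hamming distances:
  Seq1 vs Seq2: 2
  Seq1 vs Seq3: 2
  Seq2 vs Seq3: 4
The largest is 4 mismatches, between Seq2 and Seq3; p = 4/13 = 0.308.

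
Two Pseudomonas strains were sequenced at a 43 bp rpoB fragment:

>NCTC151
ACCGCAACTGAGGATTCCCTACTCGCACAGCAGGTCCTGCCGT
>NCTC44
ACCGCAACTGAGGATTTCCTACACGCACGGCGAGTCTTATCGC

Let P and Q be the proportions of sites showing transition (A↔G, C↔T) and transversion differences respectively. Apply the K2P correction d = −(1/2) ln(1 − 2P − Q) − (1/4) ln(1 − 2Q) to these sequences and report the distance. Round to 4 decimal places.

The sequences differ at positions 17 (C/T, transition), 23 (T/A, transversion), 29 (A/G, transition), 32 (A/G, transition), 33 (G/A, transition), 37 (C/T, transition), 39 (G/A, transition), 40 (C/T, transition), 43 (T/C, transition).
Of the 9 differences, 8 transitions and 1 transversion over 43 sites: P = 8/43 = 0.186047, Q = 1/43 = 0.023256.
d = −0.5·ln(0.604650) − 0.25·ln(0.953488) = −0.5·(-0.503106) − 0.25·(-0.047628) = 0.2635.

0.2635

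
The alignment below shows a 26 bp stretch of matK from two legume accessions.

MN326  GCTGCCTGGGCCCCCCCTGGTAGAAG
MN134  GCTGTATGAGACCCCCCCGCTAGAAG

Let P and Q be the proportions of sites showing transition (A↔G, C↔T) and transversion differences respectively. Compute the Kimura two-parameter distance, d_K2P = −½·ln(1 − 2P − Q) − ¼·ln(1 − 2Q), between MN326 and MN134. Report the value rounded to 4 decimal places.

The sequences differ at positions 5 (C/T, transition), 6 (C/A, transversion), 9 (G/A, transition), 11 (C/A, transversion), 18 (T/C, transition), 20 (G/C, transversion).
Of the 6 differences, 3 transitions and 3 transversions over 26 sites: P = 3/26 = 0.115385, Q = 3/26 = 0.115385.
d = −0.5·ln(0.653845) − 0.25·ln(0.769230) = −0.5·(-0.424885) − 0.25·(-0.262365) = 0.2780.

0.2780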